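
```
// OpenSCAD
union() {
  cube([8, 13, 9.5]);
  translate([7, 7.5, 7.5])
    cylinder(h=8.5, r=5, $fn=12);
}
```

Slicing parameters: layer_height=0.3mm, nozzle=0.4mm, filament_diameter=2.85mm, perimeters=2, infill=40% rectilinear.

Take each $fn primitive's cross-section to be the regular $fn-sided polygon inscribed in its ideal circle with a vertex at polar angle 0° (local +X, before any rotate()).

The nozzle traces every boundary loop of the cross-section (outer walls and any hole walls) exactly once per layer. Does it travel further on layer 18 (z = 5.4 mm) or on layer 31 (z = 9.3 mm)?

layer 31 (z = 9.3 mm)

Layer 18 (z = 5.4): the cube (footprint 8×13) is included at this height (perimeter 42.00 mm); the cylinder at (7, 7.5) is absent (z outside [7.5, 16]); Combining (union): only the 8×13 cube is present, so the union is just that shape — boundary = 42.00 mm. So its perimeter = 42.00 mm. Layer 31 (z = 9.3): the 8×13 cube contributes its full rectangle (perimeter 42.00 mm); the cylinder at (7, 7.5): section is a regular 12-gon, circumradius r=5 (perimeter = 2·12·5.000·sin(180°/12) = 31.06 mm); Taking the union: the regions partially overlap (shared area 47.23 mm²), so the edge portions inside another operand are dropped and the merged outline is re-measured after clipping — boundary = 45.99 mm. So its perimeter = 45.99 mm. Layer 31 is larger (45.99 vs 42.00 mm).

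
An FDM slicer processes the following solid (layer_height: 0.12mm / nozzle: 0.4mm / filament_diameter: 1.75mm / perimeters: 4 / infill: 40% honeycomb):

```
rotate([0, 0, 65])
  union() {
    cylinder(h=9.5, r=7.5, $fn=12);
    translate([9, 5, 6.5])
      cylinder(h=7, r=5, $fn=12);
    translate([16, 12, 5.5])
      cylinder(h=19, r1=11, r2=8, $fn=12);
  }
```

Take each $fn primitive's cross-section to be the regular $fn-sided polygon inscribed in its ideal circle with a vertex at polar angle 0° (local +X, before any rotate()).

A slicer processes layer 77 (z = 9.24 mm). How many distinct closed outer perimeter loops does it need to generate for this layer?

At z = 9.24 mm: the r=7.5 cylinder gives a regular 12-gon of circumradius 7.5 (constant along its height); the cylinder at (9, 5): section is a regular 12-gon, circumradius r=5; the cone at (16, 12) contributes a regular 12-gon of circumradius 10.409 (interpolated between r1=11 and r2=8 at t=0.197); Merging all regions: the regions partially overlap (shared area 44.63 mm²), so overlapping operands fuse into one piece — 1 connected region; (whole slice rotated 65° about Z — lengths, areas and connectivity unchanged). The result has 1 disconnected region.

1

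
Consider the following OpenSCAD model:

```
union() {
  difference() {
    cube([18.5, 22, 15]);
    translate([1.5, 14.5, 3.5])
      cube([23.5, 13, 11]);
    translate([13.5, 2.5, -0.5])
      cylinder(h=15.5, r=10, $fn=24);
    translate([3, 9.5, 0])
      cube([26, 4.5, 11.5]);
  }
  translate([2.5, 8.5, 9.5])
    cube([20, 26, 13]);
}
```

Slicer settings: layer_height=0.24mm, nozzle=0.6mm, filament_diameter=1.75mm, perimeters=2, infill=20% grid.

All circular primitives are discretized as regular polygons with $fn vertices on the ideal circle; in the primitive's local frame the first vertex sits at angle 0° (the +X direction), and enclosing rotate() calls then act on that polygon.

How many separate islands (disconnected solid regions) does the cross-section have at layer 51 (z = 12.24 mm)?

1

At z = 12.24 mm: the cube (footprint 18.5×22) is included at this height; the cube at (1.5, 14.5) (footprint 23.5×13) is included at this height; the r=10 cylinder at (13.5, 2.5) contributes a regular 24-gon of circumradius 10; the cube at (3, 9.5) is absent (z outside [0, 11.5]); Subtracting the remaining from the first: starting from the 18.5×22 cube, the 23.5×13 cube at (1.5, 14.5) partially overlaps it — only the 127.50 mm² overlap (of its 305.50 mm²) is removed, clipping the outline; the r=10 cylinder at (13.5, 2.5) partially overlaps it — only the 162.27 mm² overlap (of its 310.58 mm²) is removed, clipping the outline — 1 connected region; the cube at (2.5, 8.5) (footprint 20×26) is included at this height; Taking the union: the regions partially overlap (shared area 56.63 mm²), so overlapping operands fuse into one piece — 1 connected region. Overall, the cross-section is a single solid region. Island count = 1.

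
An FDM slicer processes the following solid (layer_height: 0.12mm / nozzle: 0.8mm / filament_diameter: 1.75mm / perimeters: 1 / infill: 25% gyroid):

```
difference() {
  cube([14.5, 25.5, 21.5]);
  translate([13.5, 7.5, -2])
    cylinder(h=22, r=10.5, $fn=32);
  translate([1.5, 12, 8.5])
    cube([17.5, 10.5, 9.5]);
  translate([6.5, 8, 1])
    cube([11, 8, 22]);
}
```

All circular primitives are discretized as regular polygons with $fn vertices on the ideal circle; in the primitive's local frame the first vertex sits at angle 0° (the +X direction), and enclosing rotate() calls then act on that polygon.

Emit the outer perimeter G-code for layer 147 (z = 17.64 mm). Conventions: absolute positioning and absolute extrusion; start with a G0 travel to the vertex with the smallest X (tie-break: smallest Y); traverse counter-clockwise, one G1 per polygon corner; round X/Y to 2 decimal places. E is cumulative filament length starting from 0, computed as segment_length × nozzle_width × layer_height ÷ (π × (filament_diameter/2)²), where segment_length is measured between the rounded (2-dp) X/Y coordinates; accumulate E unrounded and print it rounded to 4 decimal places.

G0 X0.00 Y0.00 Z17.64
G1 X6.17 Y0.00 E0.2463
G1 X6.08 Y0.08 E0.2511
G1 X4.77 Y1.67 E0.3333
G1 X3.80 Y3.48 E0.4152
G1 X3.20 Y5.45 E0.4974
G1 X3.00 Y7.50 E0.5797
G1 X3.20 Y9.55 E0.6619
G1 X3.80 Y11.52 E0.7441
G1 X4.06 Y12.00 E0.7658
G1 X1.50 Y12.00 E0.8680
G1 X1.50 Y22.50 E1.2871
G1 X14.50 Y22.50 E1.8060
G1 X14.50 Y25.50 E1.9257
G1 X0.00 Y25.50 E2.5044
G1 X0.00 Y0.00 E3.5222

At z = 17.64 mm: the 14.5×25.5 cube contributes its full rectangle; the r=10.5 cylinder at (13.5, 7.5) gives a regular 32-gon of circumradius 10.5 (constant along its height); the 17.5×10.5 cube at (1.5, 12) contributes its full rectangle; the 11×8 cube at (6.5, 8) contributes its full rectangle; After the difference (first − rest): starting from the 14.5×25.5 cube, the r=10.5 cylinder at (13.5, 7.5) partially overlaps it — only the 175.12 mm² overlap (of its 344.14 mm²) is removed, clipping the outline; the 17.5×10.5 cube at (1.5, 12) partially overlaps it — only the 90.12 mm² overlap (of its 183.75 mm²) is removed, clipping the outline; the 11×8 cube at (6.5, 8) misses the remaining region (no effect) — 1 connected region. The outline is a single polygon with 15 vertices. Extrusion per mm of travel: 0.8 × 0.12 / (π × 0.875²) = 0.039912. Accumulating E over each segment gives final E = 3.5222.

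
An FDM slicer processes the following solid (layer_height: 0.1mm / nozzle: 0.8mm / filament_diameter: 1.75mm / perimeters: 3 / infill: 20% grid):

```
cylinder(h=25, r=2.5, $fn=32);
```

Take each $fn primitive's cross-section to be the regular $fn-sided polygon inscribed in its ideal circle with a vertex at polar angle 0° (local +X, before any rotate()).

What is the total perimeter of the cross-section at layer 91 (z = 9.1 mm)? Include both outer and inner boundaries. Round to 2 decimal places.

At z = 9.1 mm: the r=2.5 cylinder gives a regular 32-gon of circumradius 2.5 (constant along its height) (perimeter = 2·32·2.500·sin(180°/32) = 15.68 mm). Overall, the cross-section is a single solid region. Total boundary length (outer) = 15.68 mm.

15.68 mm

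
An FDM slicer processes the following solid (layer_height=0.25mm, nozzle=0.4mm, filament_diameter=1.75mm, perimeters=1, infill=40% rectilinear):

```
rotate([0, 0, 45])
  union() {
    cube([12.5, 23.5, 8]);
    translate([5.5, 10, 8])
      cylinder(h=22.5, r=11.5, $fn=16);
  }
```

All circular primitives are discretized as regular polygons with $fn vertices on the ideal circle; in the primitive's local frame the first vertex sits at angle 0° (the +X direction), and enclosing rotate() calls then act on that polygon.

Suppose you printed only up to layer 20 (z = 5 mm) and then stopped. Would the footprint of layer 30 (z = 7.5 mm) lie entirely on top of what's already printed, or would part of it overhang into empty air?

Compare the two slices. At z = 5: the 12.5×23.5 cube contributes its full rectangle (area 293.75 mm²); the cylinder at (5.5, 10) is not intersected at this z (z outside [8, 30.5]); Merging all regions: only the 12.5×23.5 cube is present, so the union is just that shape — area = 293.75 mm²; (rotated 45° about Z; rotation is an isometry so areas/perimeters/island counts are preserved). At z = 7.5: the 12.5×23.5 cube contributes its full rectangle (area 293.75 mm²); the cylinder at (5.5, 10) is not intersected at this z (z outside [8, 30.5]); Merging all regions: only the 12.5×23.5 cube is present, so the union is just that shape — area = 293.75 mm²; (rotated 45° about Z; rotation is an isometry so areas/perimeters/island counts are preserved). Checking containment: the cross-section at z = 7.5 is a subset of the cross-section at z = 5.

entirely on top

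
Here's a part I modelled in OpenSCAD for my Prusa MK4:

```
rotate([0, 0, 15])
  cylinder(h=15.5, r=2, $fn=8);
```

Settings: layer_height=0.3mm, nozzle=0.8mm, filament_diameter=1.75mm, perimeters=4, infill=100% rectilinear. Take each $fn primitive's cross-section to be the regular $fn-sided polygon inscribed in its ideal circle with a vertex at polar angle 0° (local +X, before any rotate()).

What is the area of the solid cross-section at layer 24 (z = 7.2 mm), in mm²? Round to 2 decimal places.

11.31 mm²

At z = 7.2 mm: the cylinder: section is a regular 8-gon, circumradius r=2 (area = (8/2)·2.000²·sin(360°/8) = 11.31 mm²); (rotated 15° about Z; rotation is an isometry so areas/perimeters/island counts are preserved). Overall, the cross-section is a single solid region. Net area = 11.31 mm².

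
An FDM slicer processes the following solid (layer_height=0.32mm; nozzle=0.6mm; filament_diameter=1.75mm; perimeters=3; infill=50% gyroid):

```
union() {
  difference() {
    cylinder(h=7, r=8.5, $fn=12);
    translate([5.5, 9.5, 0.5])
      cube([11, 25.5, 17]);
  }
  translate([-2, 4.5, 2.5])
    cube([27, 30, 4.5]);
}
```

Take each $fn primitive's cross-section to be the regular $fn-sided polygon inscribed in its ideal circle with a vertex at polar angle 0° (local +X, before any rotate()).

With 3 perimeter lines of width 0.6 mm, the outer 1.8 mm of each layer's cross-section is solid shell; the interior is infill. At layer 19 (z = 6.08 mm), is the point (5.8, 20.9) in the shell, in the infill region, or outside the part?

infill

At z = 6.08 mm: the r=8.5 cylinder contributes a regular 12-gon of circumradius 8.5; the cube at (5.5, 9.5) (footprint 11×25.5) is included at this height; Subtracting the remaining from the first: starting from the r=8.5 cylinder, the 11×25.5 cube at (5.5, 9.5) misses the remaining region (no effect) — 1 connected region; the cube at (-2, 4.5) (footprint 27×30) is included at this height; Merging all regions: the regions partially overlap (shared area 26.14 mm²), so overlapping operands fuse into one piece — 1 connected region. Overall, the cross-section is a single solid region. The nearest boundary edge runs (-2.00, 7.96)→(-2.00, 34.50); distance from the point to it = 7.80 mm. The point is inside the cross-section and 7.80 mm from the nearest boundary — more than the 1.8 mm shell width (3 × 0.6), so it's in the infill interior.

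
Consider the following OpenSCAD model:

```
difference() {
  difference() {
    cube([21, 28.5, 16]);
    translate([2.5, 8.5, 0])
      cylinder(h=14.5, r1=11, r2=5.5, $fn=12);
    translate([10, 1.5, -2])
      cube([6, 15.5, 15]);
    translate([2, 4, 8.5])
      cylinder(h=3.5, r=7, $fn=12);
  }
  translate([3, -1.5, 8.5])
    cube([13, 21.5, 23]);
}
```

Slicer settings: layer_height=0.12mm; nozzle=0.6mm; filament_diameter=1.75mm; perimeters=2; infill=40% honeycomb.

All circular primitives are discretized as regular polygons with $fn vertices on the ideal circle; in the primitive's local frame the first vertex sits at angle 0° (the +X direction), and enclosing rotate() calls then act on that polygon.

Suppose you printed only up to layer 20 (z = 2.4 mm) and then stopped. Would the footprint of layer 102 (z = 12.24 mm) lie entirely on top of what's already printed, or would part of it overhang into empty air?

Compare the two slices. At z = 2.4: the 21×28.5 cube contributes its full rectangle (area 598.50 mm²); the cone at (2.5, 8.5) (r1=11→r2=5.5) has section circumradius 10.090 here — a regular 12-gon (area = (12/2)·10.090²·sin(360°/12) = 305.40 mm²); the cube at (10, 1.5) is present — its section is the full 6×15.5 rectangle (area 93.00 mm²); the cylinder at (2, 4) does not reach this height (z outside [8.5, 12]); Taking the first minus the rest: starting from the 21×28.5 cube (598.50 mm²), the cone at (2.5, 8.5) partially overlaps it — only the 193.70 mm² overlap (of its 305.40 mm²) is removed, clipping the outline; the 6×15.5 cube at (10, 1.5) partially overlaps it — only the 72.16 mm² overlap (of its 93.00 mm²) is removed, clipping the outline — area = 332.64 mm²; the cube at (3, -1.5) is not intersected at this z (z outside [8.5, 31.5]); Subtracting the remaining from the first: none of the subtracted shapes is present at this height, so the result so far is unchanged — area = 332.64 mm². At z = 12.24: the cube is present — its section is the full 21×28.5 rectangle (area 598.50 mm²); the cone at (2.5, 8.5) contributes a regular 12-gon of circumradius 6.357 (interpolated between r1=11 and r2=5.5 at t=0.844) (area = (12/2)·6.357²·sin(360°/12) = 121.24 mm²); the cube at (10, 1.5) is present — its section is the full 6×15.5 rectangle (area 93.00 mm²); the cylinder at (2, 4) is not intersected at this z (z outside [8.5, 12]); Subtracting the remaining from the first: starting from the 21×28.5 cube (598.50 mm²), the cone at (2.5, 8.5) partially overlaps it — only the 90.73 mm² overlap (of its 121.24 mm²) is removed, clipping the outline; the 6×15.5 cube at (10, 1.5) lies wholly inside it (removes its full 93.00 mm² and its 43.00 mm outline becomes a hole wall) — area = 414.77 mm²; the 13×21.5 cube at (3, -1.5) contributes its full rectangle (area 279.50 mm²); Subtracting the remaining from the first: starting from the result so far (414.77 mm²), the 13×21.5 cube at (3, -1.5) partially overlaps it — only the 112.67 mm² overlap (of its 279.50 mm²) is removed, clipping the outline — area = 302.10 mm². Checking containment: at z = 12.24 the cross-section extends beyond the z = 2.4 cross-section by about 18.50 mm².

part overhangs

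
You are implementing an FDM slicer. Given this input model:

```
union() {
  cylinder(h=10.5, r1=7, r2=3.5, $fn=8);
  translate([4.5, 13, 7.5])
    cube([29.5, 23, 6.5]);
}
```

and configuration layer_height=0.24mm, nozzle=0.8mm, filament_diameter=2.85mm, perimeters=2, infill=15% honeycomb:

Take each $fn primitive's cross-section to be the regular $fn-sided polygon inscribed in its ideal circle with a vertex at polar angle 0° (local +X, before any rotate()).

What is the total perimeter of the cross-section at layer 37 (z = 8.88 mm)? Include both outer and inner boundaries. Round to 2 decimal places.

At z = 8.88 mm: the cone: at t=0.846 of its height the radius interpolates to r₁+(r₂−r₁)t = 4.040, giving a regular 8-gon of that circumradius (perimeter = 2·8·4.040·sin(180°/8) = 24.74 mm); the cube at (4.5, 13) is present — its section is the full 29.5×23 rectangle (perimeter 105.00 mm); Combining (union): the 2 present regions are separate (no shared area or edge), so areas and boundary lengths simply add and each stays a separate island — boundary = 129.74 mm. Overall, the cross-section has 2 separate islands. Total boundary length (outer) = 129.74 mm.

129.74 mm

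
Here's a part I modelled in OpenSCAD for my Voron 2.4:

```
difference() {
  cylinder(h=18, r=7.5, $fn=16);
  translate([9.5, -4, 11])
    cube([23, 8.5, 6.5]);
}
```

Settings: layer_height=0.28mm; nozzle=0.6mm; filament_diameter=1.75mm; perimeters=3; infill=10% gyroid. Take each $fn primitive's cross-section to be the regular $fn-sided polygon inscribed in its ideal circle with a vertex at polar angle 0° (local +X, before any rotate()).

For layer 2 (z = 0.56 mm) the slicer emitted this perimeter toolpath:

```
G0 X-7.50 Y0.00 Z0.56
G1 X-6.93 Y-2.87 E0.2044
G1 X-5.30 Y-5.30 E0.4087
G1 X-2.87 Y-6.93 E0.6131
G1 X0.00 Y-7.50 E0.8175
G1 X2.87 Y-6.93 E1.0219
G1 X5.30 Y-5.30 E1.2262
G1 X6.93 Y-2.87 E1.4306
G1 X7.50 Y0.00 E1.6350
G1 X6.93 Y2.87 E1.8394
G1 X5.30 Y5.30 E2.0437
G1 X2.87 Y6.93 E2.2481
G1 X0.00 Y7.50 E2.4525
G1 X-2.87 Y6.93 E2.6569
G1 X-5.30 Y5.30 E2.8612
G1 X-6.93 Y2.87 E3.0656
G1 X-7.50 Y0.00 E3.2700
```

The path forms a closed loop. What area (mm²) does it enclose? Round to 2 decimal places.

172.17 mm²

Apply the shoelace formula to the sequence of (X, Y) vertices; enclosed area = 172.17 mm².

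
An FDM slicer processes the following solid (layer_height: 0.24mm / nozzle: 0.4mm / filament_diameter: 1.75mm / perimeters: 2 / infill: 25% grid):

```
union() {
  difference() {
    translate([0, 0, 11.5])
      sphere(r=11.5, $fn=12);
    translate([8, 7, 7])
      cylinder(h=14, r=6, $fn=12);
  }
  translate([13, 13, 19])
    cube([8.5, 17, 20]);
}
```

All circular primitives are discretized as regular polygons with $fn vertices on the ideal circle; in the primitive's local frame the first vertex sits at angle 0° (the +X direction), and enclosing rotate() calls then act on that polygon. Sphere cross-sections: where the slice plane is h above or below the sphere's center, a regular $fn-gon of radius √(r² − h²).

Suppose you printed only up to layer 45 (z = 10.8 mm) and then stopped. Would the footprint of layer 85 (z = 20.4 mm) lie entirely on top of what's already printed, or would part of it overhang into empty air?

Compare the two slices. At z = 10.8: the r=11.5 sphere slices to a regular 12-gon of circumradius 11.479 (√(r²−h²) with h=0.7 from center) (area = (12/2)·11.479²·sin(360°/12) = 395.28 mm²); the r=6 cylinder at (8, 7) gives a regular 12-gon of circumradius 6 (constant along its height) (area = (12/2)·6.000²·sin(360°/12) = 108.00 mm²); Subtracting the remaining from the first: starting from the r=11.5 sphere (395.28 mm²), the r=6 cylinder at (8, 7) partially overlaps it — only the 54.68 mm² overlap (of its 108.00 mm²) is removed, clipping the outline — area = 340.60 mm²; the cube at (13, 13) does not reach this height (z outside [19, 39]); Taking the union: only that combined region is present, so the union is just that shape — area = 340.60 mm². At z = 20.4: the sphere: section is a regular 12-gon, circumradius = √(r²−h²) = √(11.5²−8.9²) = 7.283 (area = (12/2)·7.283²·sin(360°/12) = 159.12 mm²); the cylinder at (8, 7): section is a regular 12-gon, circumradius r=6 (area = (12/2)·6.000²·sin(360°/12) = 108.00 mm²); Subtracting the remaining from the first: starting from the r=11.5 sphere (159.12 mm²), the r=6 cylinder at (8, 7) partially overlaps it — only the 11.75 mm² overlap (of its 108.00 mm²) is removed, clipping the outline — area = 147.37 mm²; the cube at (13, 13) is present — its section is the full 8.5×17 rectangle (area 144.50 mm²); Taking the union: the 2 present regions are separate (no shared area or edge), so areas and boundary lengths simply add and each stays a separate island — area = 291.87 mm². Checking containment: at z = 20.4 the cross-section extends beyond the z = 10.8 cross-section by about 144.50 mm².

part overhangs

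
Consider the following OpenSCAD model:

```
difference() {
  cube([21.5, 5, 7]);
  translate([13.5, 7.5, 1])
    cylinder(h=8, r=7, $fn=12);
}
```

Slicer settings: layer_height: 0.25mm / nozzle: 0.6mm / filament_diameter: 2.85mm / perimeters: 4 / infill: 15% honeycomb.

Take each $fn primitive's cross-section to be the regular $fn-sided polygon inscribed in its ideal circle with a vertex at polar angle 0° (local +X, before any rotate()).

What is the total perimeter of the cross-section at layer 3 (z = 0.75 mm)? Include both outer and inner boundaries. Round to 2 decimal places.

At z = 0.75 mm: the cube (footprint 21.5×5) is included at this height (perimeter 53.00 mm); the cylinder at (13.5, 7.5) does not reach this height (z outside [1, 9]); Subtracting the remaining from the first: none of the subtracted shapes is present at this height, so the 21.5×5 cube is unchanged — boundary = 53.00 mm. Overall, the cross-section is a single solid region. Total boundary length (outer) = 53.00 mm.

53.00 mm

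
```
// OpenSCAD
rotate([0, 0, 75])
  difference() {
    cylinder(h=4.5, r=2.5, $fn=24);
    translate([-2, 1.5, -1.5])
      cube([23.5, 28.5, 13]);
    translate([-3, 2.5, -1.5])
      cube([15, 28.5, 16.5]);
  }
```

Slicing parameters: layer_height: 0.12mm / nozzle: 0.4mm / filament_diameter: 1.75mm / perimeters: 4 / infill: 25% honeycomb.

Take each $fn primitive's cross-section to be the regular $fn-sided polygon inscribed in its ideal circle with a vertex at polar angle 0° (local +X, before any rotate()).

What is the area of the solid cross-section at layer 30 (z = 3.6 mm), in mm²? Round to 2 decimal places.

16.68 mm²

At z = 3.6 mm: the r=2.5 cylinder contributes a regular 24-gon of circumradius 2.5 (area = (24/2)·2.500²·sin(360°/24) = 19.41 mm²); the cube at (-2, 1.5) is present — its section is the full 23.5×28.5 rectangle (area 669.75 mm²); the 15×28.5 cube at (-3, 2.5) contributes its full rectangle (area 427.50 mm²); After the difference (first − rest): starting from the r=2.5 cylinder (19.41 mm²), the 23.5×28.5 cube at (-2, 1.5) partially overlaps it — only the 2.73 mm² overlap (of its 669.75 mm²) is removed, clipping the outline; the 15×28.5 cube at (-3, 2.5) misses the remaining region (no effect) — area = 16.68 mm²; (whole slice rotated 75° about Z — lengths, areas and connectivity unchanged). Overall, the cross-section is a single solid region. Net area = 16.68 mm².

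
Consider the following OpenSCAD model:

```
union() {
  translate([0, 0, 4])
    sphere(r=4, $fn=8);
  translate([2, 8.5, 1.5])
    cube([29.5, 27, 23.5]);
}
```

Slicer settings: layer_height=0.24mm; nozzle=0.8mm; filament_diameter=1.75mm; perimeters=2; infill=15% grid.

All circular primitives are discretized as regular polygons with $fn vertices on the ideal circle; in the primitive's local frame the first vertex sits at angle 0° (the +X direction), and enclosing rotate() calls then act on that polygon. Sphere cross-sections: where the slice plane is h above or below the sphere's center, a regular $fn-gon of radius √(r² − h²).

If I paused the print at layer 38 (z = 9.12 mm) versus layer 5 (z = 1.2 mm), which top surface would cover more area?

layer 38 (z = 9.12 mm)

Layer 38 (z = 9.12): the sphere is not intersected at this z (|z−center|=5.120 > r=4); the cube at (2, 8.5) is present — its section is the full 29.5×27 rectangle (area 796.50 mm²); Combining (union): only the 29.5×27 cube at (2, 8.5) is present, so the union is just that shape — area = 796.50 mm². So its area = 796.50 mm². Layer 5 (z = 1.2): the sphere: section is a regular 8-gon, circumradius = √(r²−h²) = √(4²−2.8²) = 2.857 (area = (8/2)·2.857²·sin(360°/8) = 23.08 mm²); the cube at (2, 8.5) is absent (z outside [1.5, 25]); Taking the union: only the r=4 sphere is present, so the union is just that shape — area = 23.08 mm². So its area = 23.08 mm². Layer 38 is larger (796.50 vs 23.08 mm²).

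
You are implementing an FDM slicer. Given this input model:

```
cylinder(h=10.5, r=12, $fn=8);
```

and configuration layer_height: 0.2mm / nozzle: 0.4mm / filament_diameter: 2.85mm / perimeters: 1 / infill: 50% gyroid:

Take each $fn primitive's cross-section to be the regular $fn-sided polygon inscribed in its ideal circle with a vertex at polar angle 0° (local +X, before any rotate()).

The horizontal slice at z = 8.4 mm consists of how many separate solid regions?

1

At z = 8.4 mm: the cylinder: section is a regular 8-gon, circumradius r=12. The result has 1 disconnected region.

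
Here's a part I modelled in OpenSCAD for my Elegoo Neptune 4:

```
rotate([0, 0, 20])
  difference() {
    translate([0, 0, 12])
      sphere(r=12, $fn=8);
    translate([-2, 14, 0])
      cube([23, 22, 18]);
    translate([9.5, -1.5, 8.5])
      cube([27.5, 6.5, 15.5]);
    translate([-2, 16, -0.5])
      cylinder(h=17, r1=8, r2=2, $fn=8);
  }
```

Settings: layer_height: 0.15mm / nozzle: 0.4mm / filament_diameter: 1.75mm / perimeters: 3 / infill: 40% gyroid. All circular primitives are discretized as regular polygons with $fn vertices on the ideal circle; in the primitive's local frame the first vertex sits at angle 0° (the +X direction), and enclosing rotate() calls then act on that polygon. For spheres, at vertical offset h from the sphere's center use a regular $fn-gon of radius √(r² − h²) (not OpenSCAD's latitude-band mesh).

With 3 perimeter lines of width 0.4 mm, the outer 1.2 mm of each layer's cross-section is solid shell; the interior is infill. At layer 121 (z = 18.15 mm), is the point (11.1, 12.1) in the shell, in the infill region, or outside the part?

At z = 18.15 mm: the r=12 sphere contributes a regular 8-gon of circumradius √(12²−6.15²) = 10.304; the cube at (-2, 14) does not reach this height (z outside [0, 18]); the cube at (9.5, -1.5) (footprint 27.5×6.5) is included at this height; the cone at (-2, 16) does not reach this height (z outside [-0.5, 16.5]); Taking the first minus the rest: starting from the r=12 sphere, the 27.5×6.5 cube at (9.5, -1.5) partially overlaps it — only the 1.52 mm² overlap (of its 178.75 mm²) is removed, clipping the outline — 1 connected region; (rotated 20° about Z; rotation is an isometry so areas/perimeters/island counts are preserved). Overall, the cross-section is a single solid region. Undo the 20° rotation: the query point maps to (14.569, 7.574) in the un-rotated model frame. The nearest boundary edge runs (7.29, 7.29)→(9.50, 1.94); distance from the point to it = 6.84 mm. The point is not inside any of the regions above, so it lies outside the cross-section (6.84 mm from the nearest boundary).

outside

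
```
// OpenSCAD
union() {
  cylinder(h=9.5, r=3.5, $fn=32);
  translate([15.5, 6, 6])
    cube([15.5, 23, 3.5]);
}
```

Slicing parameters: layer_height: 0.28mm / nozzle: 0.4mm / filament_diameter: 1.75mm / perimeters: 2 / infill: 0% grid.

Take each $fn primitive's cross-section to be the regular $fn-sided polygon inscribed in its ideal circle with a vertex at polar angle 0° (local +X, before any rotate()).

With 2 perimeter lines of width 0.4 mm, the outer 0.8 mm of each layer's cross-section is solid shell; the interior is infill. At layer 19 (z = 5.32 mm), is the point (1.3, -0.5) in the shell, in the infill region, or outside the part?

At z = 5.32 mm: the r=3.5 cylinder contributes a regular 32-gon of circumradius 3.5; the cube at (15.5, 6) is absent (z outside [6, 9.5]); Taking the union: only the r=3.5 cylinder is present, so the union is just that shape — 1 connected region. Overall, the cross-section is a single solid region. The nearest boundary edge runs (3.23, -1.34)→(3.43, -0.68); distance from the point to it = 2.09 mm. The point is inside the cross-section and 2.09 mm from the nearest boundary — more than the 0.8 mm shell width (2 × 0.4), so it's in the infill interior.

infill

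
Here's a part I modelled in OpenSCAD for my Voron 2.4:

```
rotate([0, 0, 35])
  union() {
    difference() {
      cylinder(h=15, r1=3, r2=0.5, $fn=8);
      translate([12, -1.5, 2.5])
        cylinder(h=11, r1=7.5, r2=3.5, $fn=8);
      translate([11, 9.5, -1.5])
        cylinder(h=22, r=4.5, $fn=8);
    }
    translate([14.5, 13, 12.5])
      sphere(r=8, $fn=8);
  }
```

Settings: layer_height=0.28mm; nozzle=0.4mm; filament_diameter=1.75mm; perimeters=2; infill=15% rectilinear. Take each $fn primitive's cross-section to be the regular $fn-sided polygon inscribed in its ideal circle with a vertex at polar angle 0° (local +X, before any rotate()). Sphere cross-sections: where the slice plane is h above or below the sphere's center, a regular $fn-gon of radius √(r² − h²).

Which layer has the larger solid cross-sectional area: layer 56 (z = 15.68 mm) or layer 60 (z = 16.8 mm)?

layer 56 (z = 15.68 mm)

Layer 56 (z = 15.68): the cone is not intersected at this z (z outside [0, 15]); the cone at (12, -1.5) is not intersected at this z (z outside [2.5, 13.5]); the cylinder at (11, 9.5): section is a regular 8-gon, circumradius r=4.5 (area = (8/2)·4.500²·sin(360°/8) = 57.28 mm²); Subtracting the remaining from the first: the first operand is absent here, so nothing remains; the r=8 sphere at (14.5, 13) contributes a regular 8-gon of circumradius √(8²−3.18²) = 7.341 (area = (8/2)·7.341²·sin(360°/8) = 152.42 mm²); Merging all regions: only the r=8 sphere at (14.5, 13) is present, so the union is just that shape — area = 152.42 mm²; (whole slice rotated 35° about Z — lengths, areas and connectivity unchanged). So its area = 152.42 mm². Layer 60 (z = 16.8): the cone is absent (z outside [0, 15]); the cone at (12, -1.5) is absent (z outside [2.5, 13.5]); the r=4.5 cylinder at (11, 9.5) gives a regular 8-gon of circumradius 4.5 (constant along its height) (area = (8/2)·4.500²·sin(360°/8) = 57.28 mm²); After the difference (first − rest): the first operand is absent here, so nothing remains; the sphere at (14.5, 13): section is a regular 8-gon, circumradius = √(r²−h²) = √(8²−4.3²) = 6.746 (area = (8/2)·6.746²·sin(360°/8) = 128.72 mm²); Combining (union): only the r=8 sphere at (14.5, 13) is present, so the union is just that shape — area = 128.72 mm²; (whole slice rotated 35° about Z — lengths, areas and connectivity unchanged). So its area = 128.72 mm². Layer 56 is larger (152.42 vs 128.72 mm²).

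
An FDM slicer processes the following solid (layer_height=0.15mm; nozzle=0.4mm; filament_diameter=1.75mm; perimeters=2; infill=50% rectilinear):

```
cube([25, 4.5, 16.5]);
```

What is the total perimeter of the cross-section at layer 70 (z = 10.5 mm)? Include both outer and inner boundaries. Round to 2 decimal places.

At z = 10.5 mm: the cube (footprint 25×4.5) is included at this height (perimeter 59.00 mm). Overall, the cross-section is a single solid region. Total boundary length (outer) = 59.00 mm.

59.00 mm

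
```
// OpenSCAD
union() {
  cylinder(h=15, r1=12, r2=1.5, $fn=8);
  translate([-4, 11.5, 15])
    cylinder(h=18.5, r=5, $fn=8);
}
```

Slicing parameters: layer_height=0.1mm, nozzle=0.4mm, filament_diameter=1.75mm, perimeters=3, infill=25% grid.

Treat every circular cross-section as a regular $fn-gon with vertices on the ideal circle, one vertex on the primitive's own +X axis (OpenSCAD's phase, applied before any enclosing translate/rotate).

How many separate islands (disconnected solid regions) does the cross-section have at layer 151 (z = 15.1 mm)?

At z = 15.1 mm: the cone is not intersected at this z (z outside [0, 15]); the r=5 cylinder at (-4, 11.5) contributes a regular 8-gon of circumradius 5; Taking the union: only the r=5 cylinder at (-4, 11.5) is present, so the union is just that shape — 1 connected region. Overall, the cross-section is a single solid region. Island count = 1.

1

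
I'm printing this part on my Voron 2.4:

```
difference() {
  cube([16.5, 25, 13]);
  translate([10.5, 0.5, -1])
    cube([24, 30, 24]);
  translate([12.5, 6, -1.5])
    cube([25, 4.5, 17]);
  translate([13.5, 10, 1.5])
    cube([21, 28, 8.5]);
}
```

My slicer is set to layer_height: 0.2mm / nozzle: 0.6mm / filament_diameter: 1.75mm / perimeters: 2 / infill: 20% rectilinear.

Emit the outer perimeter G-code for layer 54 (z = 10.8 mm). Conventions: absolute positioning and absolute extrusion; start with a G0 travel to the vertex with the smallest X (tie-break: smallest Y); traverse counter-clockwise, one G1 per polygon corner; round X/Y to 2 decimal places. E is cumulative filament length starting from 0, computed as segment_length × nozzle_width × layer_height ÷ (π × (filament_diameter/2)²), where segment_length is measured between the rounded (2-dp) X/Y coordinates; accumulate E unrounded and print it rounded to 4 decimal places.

At z = 10.8 mm: the cube is present — its section is the full 16.5×25 rectangle; the cube at (10.5, 0.5) is present — its section is the full 24×30 rectangle; the cube at (12.5, 6) (footprint 25×4.5) is included at this height; the cube at (13.5, 10) is absent (z outside [1.5, 10]); Taking the first minus the rest: starting from the 16.5×25 cube, the 24×30 cube at (10.5, 0.5) partially overlaps it — only the 147.00 mm² overlap (of its 720.00 mm²) is removed, clipping the outline; the 25×4.5 cube at (12.5, 6) misses the remaining region (no effect) — 1 connected region. The outline is a single polygon with 6 vertices. Extrusion per mm of travel: 0.6 × 0.2 / (π × 0.875²) = 0.049890. Accumulating E over each segment gives final E = 4.1409.

G0 X0.00 Y0.00 Z10.80
G1 X16.50 Y0.00 E0.8232
G1 X16.50 Y0.50 E0.8481
G1 X10.50 Y0.50 E1.1475
G1 X10.50 Y25.00 E2.3698
G1 X0.00 Y25.00 E2.8936
G1 X0.00 Y0.00 E4.1409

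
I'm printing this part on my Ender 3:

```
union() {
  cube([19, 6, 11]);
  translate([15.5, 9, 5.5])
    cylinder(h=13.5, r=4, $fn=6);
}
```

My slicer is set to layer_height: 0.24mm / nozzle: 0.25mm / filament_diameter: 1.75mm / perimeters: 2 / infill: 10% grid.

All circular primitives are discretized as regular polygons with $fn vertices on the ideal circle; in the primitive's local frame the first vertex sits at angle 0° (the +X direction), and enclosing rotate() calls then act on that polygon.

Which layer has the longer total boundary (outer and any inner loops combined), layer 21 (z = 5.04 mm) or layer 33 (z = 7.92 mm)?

Layer 21 (z = 5.04): the 19×6 cube contributes its full rectangle (perimeter 50.00 mm); the cylinder at (15.5, 9) does not reach this height (z outside [5.5, 19]); Combining (union): only the 19×6 cube is present, so the union is just that shape — boundary = 50.00 mm. So its perimeter = 50.00 mm. Layer 33 (z = 7.92): the cube is present — its section is the full 19×6 rectangle (perimeter 50.00 mm); the r=4 cylinder at (15.5, 9) gives a regular 6-gon of circumradius 4 (constant along its height) (perimeter = 2·6·4.000·sin(180°/6) = 24.00 mm); Merging all regions: the regions partially overlap (shared area 1.98 mm²), so the edge portions inside another operand are dropped and the merged outline is re-measured after clipping — boundary = 64.39 mm. So its perimeter = 64.39 mm. Layer 33 is larger (64.39 vs 50.00 mm).

layer 33 (z = 7.92 mm)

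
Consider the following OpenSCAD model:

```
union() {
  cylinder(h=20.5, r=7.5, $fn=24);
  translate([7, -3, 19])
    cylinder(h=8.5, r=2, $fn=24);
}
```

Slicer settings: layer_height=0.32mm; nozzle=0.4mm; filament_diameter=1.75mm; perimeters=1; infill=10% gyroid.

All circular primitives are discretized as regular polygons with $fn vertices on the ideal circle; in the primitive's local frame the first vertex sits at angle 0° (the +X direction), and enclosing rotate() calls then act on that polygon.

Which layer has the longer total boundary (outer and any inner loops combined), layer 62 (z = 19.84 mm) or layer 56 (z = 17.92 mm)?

Layer 62 (z = 19.84): the r=7.5 cylinder gives a regular 24-gon of circumradius 7.5 (constant along its height) (perimeter = 2·24·7.500·sin(180°/24) = 46.99 mm); the r=2 cylinder at (7, -3) gives a regular 24-gon of circumradius 2 (constant along its height) (perimeter = 2·24·2.000·sin(180°/24) = 12.53 mm); Taking the union: the regions partially overlap (shared area 5.24 mm²), so the edge portions inside another operand are dropped and the merged outline is re-measured after clipping — boundary = 50.20 mm. So its perimeter = 50.20 mm. Layer 56 (z = 17.92): the r=7.5 cylinder contributes a regular 24-gon of circumradius 7.5 (perimeter = 2·24·7.500·sin(180°/24) = 46.99 mm); the cylinder at (7, -3) is absent (z outside [19, 27.5]); Taking the union: only the r=7.5 cylinder is present, so the union is just that shape — boundary = 46.99 mm. So its perimeter = 46.99 mm. Layer 62 is larger (50.20 vs 46.99 mm).

layer 62 (z = 19.84 mm)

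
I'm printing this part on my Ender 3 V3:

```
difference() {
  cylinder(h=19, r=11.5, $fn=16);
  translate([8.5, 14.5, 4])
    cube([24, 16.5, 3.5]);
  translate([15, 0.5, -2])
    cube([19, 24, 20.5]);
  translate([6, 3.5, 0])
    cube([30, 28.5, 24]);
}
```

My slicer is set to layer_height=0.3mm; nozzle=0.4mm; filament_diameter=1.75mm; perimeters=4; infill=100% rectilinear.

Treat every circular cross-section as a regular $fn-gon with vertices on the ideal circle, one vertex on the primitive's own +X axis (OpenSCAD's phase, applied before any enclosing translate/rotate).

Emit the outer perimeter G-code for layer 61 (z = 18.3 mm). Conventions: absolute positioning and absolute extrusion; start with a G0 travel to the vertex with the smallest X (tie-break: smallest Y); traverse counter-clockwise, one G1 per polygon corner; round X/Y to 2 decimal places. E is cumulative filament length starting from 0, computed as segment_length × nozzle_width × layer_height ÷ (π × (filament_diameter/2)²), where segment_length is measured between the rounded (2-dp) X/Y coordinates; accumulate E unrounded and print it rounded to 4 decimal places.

G0 X-11.50 Y0.00 Z18.30
G1 X-10.62 Y-4.40 E0.2239
G1 X-8.13 Y-8.13 E0.4476
G1 X-4.40 Y-10.62 E0.6714
G1 X0.00 Y-11.50 E0.8952
G1 X4.40 Y-10.62 E1.1191
G1 X8.13 Y-8.13 E1.3428
G1 X10.62 Y-4.40 E1.5666
G1 X11.50 Y0.00 E1.7904
G1 X10.80 Y3.50 E1.9685
G1 X6.00 Y3.50 E2.2080
G1 X6.00 Y9.56 E2.5103
G1 X4.40 Y10.62 E2.6061
G1 X0.00 Y11.50 E2.8299
G1 X-4.40 Y10.62 E3.0538
G1 X-8.13 Y8.13 E3.2775
G1 X-10.62 Y4.40 E3.5013
G1 X-11.50 Y0.00 E3.7252

At z = 18.3 mm: the cylinder: section is a regular 16-gon, circumradius r=11.5; the cube at (8.5, 14.5) is not intersected at this z (z outside [4, 7.5]); the cube at (15, 0.5) (footprint 19×24) is included at this height; the 30×28.5 cube at (6, 3.5) contributes its full rectangle; Taking the first minus the rest: starting from the r=11.5 cylinder, the 19×24 cube at (15, 0.5) misses the remaining region (no effect); the 30×28.5 cube at (6, 3.5) partially overlaps it — only the 18.37 mm² overlap (of its 855.00 mm²) is removed, clipping the outline — 1 connected region. The outline is a single polygon with 17 vertices. Extrusion per mm of travel: 0.4 × 0.3 / (π × 0.875²) = 0.049890. Accumulating E over each segment gives final E = 3.7252.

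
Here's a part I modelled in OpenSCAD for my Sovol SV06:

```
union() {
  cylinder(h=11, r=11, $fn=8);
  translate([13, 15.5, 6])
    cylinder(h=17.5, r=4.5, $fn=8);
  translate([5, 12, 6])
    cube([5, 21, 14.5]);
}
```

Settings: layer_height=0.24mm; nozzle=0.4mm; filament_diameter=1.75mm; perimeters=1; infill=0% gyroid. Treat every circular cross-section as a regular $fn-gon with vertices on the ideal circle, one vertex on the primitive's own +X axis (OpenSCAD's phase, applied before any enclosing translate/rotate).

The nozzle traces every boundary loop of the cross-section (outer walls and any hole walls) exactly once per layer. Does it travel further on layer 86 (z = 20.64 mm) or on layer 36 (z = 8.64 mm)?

layer 36 (z = 8.64 mm)

Layer 86 (z = 20.64): the cylinder is not intersected at this z (z outside [0, 11]); the r=4.5 cylinder at (13, 15.5) contributes a regular 8-gon of circumradius 4.5 (perimeter = 2·8·4.500·sin(180°/8) = 27.55 mm); the cube at (5, 12) is not intersected at this z (z outside [6, 20.5]); Taking the union: only the r=4.5 cylinder at (13, 15.5) is present, so the union is just that shape — boundary = 27.55 mm. So its perimeter = 27.55 mm. Layer 36 (z = 8.64): the r=11 cylinder gives a regular 8-gon of circumradius 11 (constant along its height) (perimeter = 2·8·11.000·sin(180°/8) = 67.35 mm); the cylinder at (13, 15.5): section is a regular 8-gon, circumradius r=4.5 (perimeter = 2·8·4.500·sin(180°/8) = 27.55 mm); the cube at (5, 12) is present — its section is the full 5×21 rectangle (perimeter 52.00 mm); Combining (union): the regions partially overlap (shared area 5.37 mm²), so the edge portions inside another operand are dropped and the merged outline is re-measured after clipping — boundary = 133.11 mm. So its perimeter = 133.11 mm. Layer 36 is larger (133.11 vs 27.55 mm).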